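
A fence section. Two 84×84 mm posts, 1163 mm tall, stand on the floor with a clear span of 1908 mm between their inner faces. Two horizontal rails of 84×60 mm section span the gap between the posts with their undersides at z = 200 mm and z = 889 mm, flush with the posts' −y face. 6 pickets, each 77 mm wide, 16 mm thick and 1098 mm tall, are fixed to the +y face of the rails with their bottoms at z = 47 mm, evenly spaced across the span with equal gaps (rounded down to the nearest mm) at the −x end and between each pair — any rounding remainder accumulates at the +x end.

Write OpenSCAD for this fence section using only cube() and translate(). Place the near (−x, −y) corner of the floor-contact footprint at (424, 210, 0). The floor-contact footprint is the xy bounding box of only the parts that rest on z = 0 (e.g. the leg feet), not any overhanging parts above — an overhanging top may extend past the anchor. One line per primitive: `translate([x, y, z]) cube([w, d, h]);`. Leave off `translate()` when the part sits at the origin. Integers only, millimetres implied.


translate([424, 210, 0]) cube([84, 84, 1163]);
translate([2416, 210, 0]) cube([84, 84, 1163]);
translate([508, 210, 200]) cube([1908, 84, 60]);
translate([508, 210, 889]) cube([1908, 84, 60]);
translate([714, 294, 47]) cube([77, 16, 1098]);
translate([997, 294, 47]) cube([77, 16, 1098]);
translate([1280, 294, 47]) cube([77, 16, 1098]);
translate([1563, 294, 47]) cube([77, 16, 1098]);
translate([1846, 294, 47]) cube([77, 16, 1098]);
translate([2129, 294, 47]) cube([77, 16, 1098]);


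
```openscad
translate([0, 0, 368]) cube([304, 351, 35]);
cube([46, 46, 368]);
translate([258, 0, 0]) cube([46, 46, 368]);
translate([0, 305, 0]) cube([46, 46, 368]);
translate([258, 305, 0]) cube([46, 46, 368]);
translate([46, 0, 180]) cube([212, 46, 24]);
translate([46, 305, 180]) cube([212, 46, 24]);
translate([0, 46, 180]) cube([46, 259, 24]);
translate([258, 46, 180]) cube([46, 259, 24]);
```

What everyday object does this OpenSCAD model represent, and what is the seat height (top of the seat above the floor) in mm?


A stool. The seat height is 403 mm.

A 304×351×35 slab at z = 368 on four corner posts — a stool. The seat top is 368 + 35 = 403 mm.


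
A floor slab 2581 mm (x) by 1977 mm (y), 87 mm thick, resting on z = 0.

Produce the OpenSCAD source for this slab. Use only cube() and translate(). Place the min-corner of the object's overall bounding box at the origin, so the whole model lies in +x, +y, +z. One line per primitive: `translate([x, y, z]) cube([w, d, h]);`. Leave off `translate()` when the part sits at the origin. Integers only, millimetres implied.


cube([2581, 1977, 87]);


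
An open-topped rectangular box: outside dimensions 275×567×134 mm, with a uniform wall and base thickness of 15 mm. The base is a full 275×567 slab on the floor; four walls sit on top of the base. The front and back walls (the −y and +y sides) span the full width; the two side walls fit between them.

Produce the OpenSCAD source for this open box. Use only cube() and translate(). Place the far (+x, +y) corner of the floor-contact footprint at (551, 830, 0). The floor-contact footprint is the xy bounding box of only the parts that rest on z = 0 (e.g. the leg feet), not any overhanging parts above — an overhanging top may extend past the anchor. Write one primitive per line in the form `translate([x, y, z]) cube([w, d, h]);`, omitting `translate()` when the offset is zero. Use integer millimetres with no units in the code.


translate([276, 263, 0]) cube([275, 567, 15]);
translate([276, 263, 15]) cube([275, 15, 119]);
translate([276, 815, 15]) cube([275, 15, 119]);
translate([276, 278, 15]) cube([15, 537, 119]);
translate([536, 278, 15]) cube([15, 537, 119]);


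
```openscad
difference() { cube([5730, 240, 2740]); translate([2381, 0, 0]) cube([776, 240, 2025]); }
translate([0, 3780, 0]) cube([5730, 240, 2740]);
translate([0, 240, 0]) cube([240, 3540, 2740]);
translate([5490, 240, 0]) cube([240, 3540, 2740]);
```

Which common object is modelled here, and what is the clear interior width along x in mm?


A single room. The interior width is 5250 mm.

Four walls enclosing a rectangle with a door in the front wall — a room. Outside width 5730 minus two 240 mm walls gives 5250 mm.


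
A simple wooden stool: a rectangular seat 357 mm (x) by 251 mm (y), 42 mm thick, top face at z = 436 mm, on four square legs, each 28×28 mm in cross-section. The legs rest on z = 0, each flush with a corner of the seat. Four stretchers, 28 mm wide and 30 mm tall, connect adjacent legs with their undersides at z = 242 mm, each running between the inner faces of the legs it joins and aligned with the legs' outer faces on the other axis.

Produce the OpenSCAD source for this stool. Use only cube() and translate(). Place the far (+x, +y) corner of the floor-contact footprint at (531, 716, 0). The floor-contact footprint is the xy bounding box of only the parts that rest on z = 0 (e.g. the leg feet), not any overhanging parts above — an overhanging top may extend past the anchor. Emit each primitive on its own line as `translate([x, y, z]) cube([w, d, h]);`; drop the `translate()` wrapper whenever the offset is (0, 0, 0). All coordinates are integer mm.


translate([174, 465, 394]) cube([357, 251, 42]);
translate([174, 465, 0]) cube([28, 28, 394]);
translate([503, 465, 0]) cube([28, 28, 394]);
translate([174, 688, 0]) cube([28, 28, 394]);
translate([503, 688, 0]) cube([28, 28, 394]);
translate([202, 465, 242]) cube([301, 28, 30]);
translate([202, 688, 242]) cube([301, 28, 30]);
translate([174, 493, 242]) cube([28, 195, 30]);
translate([503, 493, 242]) cube([28, 195, 30]);


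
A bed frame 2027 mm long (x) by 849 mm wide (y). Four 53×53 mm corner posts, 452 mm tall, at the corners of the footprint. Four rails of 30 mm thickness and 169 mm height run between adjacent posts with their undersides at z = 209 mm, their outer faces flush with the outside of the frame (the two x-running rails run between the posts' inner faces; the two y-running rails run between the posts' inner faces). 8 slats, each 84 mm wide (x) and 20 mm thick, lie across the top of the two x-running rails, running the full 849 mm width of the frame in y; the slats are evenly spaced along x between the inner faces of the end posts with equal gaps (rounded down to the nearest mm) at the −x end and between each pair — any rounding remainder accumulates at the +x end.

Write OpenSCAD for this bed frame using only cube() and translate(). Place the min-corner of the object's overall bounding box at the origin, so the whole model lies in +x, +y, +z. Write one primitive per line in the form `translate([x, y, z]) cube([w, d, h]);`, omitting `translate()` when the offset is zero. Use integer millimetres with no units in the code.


// slat z = rail_z + rail_h = 209 + 169 = 378
// slat gap = ⌊(1921 − 8·84) / 9⌋ = 138
cube([53, 53, 452]);
translate([0, 796, 0]) cube([53, 53, 452]);
translate([1974, 0, 0]) cube([53, 53, 452]);
translate([1974, 796, 0]) cube([53, 53, 452]);
translate([53, 0, 209]) cube([1921, 30, 169]);
translate([53, 819, 209]) cube([1921, 30, 169]);
translate([0, 53, 209]) cube([30, 743, 169]);
translate([1997, 53, 209]) cube([30, 743, 169]);
translate([191, 0, 378]) cube([84, 849, 20]);
translate([413, 0, 378]) cube([84, 849, 20]);
translate([635, 0, 378]) cube([84, 849, 20]);
translate([857, 0, 378]) cube([84, 849, 20]);
translate([1079, 0, 378]) cube([84, 849, 20]);
translate([1301, 0, 378]) cube([84, 849, 20]);
translate([1523, 0, 378]) cube([84, 849, 20]);
translate([1745, 0, 378]) cube([84, 849, 20]);


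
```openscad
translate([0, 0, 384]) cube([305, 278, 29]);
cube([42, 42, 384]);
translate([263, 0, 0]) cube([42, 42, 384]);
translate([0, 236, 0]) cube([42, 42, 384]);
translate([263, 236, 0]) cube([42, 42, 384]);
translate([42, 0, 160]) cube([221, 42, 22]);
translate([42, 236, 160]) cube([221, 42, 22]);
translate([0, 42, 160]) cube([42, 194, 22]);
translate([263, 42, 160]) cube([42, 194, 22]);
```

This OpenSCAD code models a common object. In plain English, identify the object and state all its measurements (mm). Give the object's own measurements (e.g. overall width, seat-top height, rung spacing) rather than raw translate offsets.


A simple wooden stool: a rectangular seat 305 mm (x) by 278 mm (y), 29 mm thick, top face at z = 413 mm, on four square legs, each 42×42 mm in cross-section. The legs rest on z = 0, each flush with a corner of the seat. Four stretchers, 42 mm wide and 22 mm tall, connect adjacent legs with their undersides at z = 160 mm, each running between the inner faces of the legs it joins and aligned with the legs' outer faces on the other axis.


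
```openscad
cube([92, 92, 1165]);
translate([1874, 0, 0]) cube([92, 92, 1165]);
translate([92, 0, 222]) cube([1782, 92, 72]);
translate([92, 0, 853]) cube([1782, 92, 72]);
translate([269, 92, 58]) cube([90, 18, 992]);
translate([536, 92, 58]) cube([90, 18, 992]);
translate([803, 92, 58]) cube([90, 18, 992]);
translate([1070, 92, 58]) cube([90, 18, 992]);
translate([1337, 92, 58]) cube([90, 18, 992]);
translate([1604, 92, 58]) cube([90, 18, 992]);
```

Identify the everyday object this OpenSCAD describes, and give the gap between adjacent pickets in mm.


A fence section. The picket gap is 177 mm.

Two posts, two rails, 6 pickets — a fence section. Span 1782 mm holds 6 pickets of 90 mm with 7 equal gaps: ⌊(1782 − 6·90) / 7⌋ = 177 mm.


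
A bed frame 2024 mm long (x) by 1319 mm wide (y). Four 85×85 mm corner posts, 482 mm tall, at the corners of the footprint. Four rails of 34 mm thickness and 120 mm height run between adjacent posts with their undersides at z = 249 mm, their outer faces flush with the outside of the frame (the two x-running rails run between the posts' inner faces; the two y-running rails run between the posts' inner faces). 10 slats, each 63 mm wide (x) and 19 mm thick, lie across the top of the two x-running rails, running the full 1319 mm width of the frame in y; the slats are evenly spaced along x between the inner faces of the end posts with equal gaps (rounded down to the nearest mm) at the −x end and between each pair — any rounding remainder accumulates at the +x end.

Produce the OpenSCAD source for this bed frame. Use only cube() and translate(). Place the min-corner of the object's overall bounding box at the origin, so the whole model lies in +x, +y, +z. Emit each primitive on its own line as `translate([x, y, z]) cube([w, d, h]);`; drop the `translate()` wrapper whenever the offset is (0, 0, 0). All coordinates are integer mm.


// slat z = rail_z + rail_h = 249 + 120 = 369
// slat gap = ⌊(1854 − 10·63) / 11⌋ = 111
cube([85, 85, 482]);
translate([0, 1234, 0]) cube([85, 85, 482]);
translate([1939, 0, 0]) cube([85, 85, 482]);
translate([1939, 1234, 0]) cube([85, 85, 482]);
translate([85, 0, 249]) cube([1854, 34, 120]);
translate([85, 1285, 249]) cube([1854, 34, 120]);
translate([0, 85, 249]) cube([34, 1149, 120]);
translate([1990, 85, 249]) cube([34, 1149, 120]);
translate([196, 0, 369]) cube([63, 1319, 19]);
translate([370, 0, 369]) cube([63, 1319, 19]);
translate([544, 0, 369]) cube([63, 1319, 19]);
translate([718, 0, 369]) cube([63, 1319, 19]);
translate([892, 0, 369]) cube([63, 1319, 19]);
translate([1066, 0, 369]) cube([63, 1319, 19]);
translate([1240, 0, 369]) cube([63, 1319, 19]);
translate([1414, 0, 369]) cube([63, 1319, 19]);
translate([1588, 0, 369]) cube([63, 1319, 19]);
translate([1762, 0, 369]) cube([63, 1319, 19]);


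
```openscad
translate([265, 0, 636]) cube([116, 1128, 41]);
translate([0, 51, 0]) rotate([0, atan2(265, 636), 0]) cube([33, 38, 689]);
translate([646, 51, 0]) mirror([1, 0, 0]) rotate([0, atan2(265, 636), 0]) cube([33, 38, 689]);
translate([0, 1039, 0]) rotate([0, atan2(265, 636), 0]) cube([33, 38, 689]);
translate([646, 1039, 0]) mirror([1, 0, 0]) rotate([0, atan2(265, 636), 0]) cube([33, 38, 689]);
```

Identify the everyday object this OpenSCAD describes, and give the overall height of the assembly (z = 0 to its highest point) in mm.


A sawhorse. The overall height is 677 mm.

A beam across two mirrored pairs of raked legs — a sawhorse. The beam's underside is at z = 636 (matching the legs' vertical rise in atan2(265, 636)) and the beam is 41 mm tall, so its top is at 636 + 41 = 677 mm. The raked legs top out at the beam's underside, so that is the highest point.


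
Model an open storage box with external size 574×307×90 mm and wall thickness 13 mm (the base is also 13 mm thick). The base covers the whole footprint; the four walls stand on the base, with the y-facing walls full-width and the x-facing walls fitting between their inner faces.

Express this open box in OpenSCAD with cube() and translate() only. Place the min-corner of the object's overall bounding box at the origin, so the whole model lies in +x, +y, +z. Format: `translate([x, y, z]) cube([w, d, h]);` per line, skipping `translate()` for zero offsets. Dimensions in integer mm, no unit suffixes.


cube([574, 307, 13]);
translate([0, 0, 13]) cube([574, 13, 77]);
translate([0, 294, 13]) cube([574, 13, 77]);
translate([0, 13, 13]) cube([13, 281, 77]);
translate([561, 13, 13]) cube([13, 281, 77]);


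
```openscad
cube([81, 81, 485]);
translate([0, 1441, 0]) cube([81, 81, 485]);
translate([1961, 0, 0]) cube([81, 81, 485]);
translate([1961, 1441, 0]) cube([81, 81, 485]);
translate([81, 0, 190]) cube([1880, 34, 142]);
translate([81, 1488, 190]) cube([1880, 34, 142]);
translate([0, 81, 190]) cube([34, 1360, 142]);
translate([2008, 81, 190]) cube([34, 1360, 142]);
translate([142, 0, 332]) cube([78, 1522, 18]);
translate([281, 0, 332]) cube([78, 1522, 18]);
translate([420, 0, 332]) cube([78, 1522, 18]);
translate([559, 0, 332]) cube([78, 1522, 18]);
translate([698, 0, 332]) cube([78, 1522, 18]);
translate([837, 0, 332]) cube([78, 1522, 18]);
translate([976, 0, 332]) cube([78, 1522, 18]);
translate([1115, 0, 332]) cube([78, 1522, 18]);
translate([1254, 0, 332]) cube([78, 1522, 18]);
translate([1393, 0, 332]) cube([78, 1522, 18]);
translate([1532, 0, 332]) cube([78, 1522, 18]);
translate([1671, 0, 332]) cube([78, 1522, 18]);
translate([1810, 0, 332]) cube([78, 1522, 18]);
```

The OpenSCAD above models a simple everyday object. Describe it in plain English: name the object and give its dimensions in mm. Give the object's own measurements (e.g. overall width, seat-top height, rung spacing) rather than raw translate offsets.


A bed frame 2042 mm long (x) by 1522 mm wide (y). Four 81×81 mm corner posts, 485 mm tall, at the corners of the footprint. Four rails of 34 mm thickness and 142 mm height run between adjacent posts with their undersides at z = 190 mm, their outer faces flush with the outside of the frame (the two x-running rails run between the posts' inner faces; the two y-running rails run between the posts' inner faces). 13 slats, each 78 mm wide (x) and 18 mm thick, lie across the top of the two x-running rails, running the full 1522 mm width of the frame in y; along x they sit between the end posts with a 61 mm gap after the −x posts and between neighbouring slats, leaving 73 mm before the +x posts.


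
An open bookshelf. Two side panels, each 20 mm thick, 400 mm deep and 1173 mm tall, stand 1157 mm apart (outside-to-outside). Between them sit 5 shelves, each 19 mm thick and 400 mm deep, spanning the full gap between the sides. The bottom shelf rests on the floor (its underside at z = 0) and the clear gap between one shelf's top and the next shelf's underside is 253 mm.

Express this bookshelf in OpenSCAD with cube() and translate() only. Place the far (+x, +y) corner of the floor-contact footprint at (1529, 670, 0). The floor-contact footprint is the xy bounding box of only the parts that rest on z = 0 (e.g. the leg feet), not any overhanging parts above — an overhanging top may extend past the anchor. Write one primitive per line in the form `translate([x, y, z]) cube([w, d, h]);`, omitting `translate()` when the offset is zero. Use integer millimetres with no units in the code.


translate([372, 270, 0]) cube([20, 400, 1173]);
translate([1509, 270, 0]) cube([20, 400, 1173]);
translate([392, 270, 0]) cube([1117, 400, 19]);
translate([392, 270, 272]) cube([1117, 400, 19]);
translate([392, 270, 544]) cube([1117, 400, 19]);
translate([392, 270, 816]) cube([1117, 400, 19]);
translate([392, 270, 1088]) cube([1117, 400, 19]);


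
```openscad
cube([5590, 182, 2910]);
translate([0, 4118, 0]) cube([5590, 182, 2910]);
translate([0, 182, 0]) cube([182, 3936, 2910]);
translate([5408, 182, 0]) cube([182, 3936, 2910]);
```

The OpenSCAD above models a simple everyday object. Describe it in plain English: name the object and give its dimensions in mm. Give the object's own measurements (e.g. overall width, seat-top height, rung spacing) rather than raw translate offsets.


The wall frame of a small rectangular building: four walls, each 2910 mm tall and 182 mm thick, enclosing a footprint 5590 mm (x) by 4300 mm (y) outside-to-outside, with no floor or roof. The front and back walls (the −y and +y sides) span the full width; the two side walls fit between them.


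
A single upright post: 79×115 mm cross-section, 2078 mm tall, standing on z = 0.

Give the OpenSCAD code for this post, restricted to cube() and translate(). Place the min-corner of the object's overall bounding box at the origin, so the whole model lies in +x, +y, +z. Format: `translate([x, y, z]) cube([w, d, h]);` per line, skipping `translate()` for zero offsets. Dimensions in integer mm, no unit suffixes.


cube([79, 115, 2078]);


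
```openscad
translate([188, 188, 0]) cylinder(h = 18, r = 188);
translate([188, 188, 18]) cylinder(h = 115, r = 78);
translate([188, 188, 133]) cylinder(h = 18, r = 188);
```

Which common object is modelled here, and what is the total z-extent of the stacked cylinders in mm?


A spool. The overall height is 151 mm.

Three coaxial cylinders, large–small–large — a spool. Two 18 mm flanges and a 115 mm core give 18 + 115 + 18 = 151 mm.


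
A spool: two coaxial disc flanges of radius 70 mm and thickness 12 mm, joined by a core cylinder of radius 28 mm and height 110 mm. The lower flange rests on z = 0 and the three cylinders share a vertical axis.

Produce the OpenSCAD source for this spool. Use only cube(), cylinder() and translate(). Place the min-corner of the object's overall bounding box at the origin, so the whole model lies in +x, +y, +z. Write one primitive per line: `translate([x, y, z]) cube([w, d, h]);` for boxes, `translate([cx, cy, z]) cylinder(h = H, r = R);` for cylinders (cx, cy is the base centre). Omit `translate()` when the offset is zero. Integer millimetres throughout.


translate([70, 70, 0]) cylinder(h = 12, r = 70);
translate([70, 70, 12]) cylinder(h = 110, r = 28);
translate([70, 70, 122]) cylinder(h = 12, r = 70);


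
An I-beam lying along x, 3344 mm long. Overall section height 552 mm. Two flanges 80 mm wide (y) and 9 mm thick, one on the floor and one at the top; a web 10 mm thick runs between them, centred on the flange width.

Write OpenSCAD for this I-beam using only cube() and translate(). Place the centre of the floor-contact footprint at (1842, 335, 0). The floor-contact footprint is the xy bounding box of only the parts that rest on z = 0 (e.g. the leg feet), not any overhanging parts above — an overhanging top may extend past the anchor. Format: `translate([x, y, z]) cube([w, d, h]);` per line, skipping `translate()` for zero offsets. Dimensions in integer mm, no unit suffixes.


translate([170, 295, 0]) cube([3344, 80, 9]);
translate([170, 330, 9]) cube([3344, 10, 534]);
translate([170, 295, 543]) cube([3344, 80, 9]);


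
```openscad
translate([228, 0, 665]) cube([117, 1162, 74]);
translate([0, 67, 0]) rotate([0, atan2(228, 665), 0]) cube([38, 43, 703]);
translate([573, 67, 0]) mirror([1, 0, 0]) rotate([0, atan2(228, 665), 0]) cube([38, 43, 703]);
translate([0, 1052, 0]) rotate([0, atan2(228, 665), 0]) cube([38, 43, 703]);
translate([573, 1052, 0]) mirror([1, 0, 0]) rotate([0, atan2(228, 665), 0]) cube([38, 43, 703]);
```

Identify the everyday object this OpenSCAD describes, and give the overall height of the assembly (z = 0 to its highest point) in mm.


A sawhorse. The overall height is 739 mm.

A beam across two mirrored pairs of raked legs — a sawhorse. The beam's underside is at z = 665 (matching the legs' vertical rise in atan2(228, 665)) and the beam is 74 mm tall, so its top is at 665 + 74 = 739 mm. The raked legs top out at the beam's underside, so that is the highest point.


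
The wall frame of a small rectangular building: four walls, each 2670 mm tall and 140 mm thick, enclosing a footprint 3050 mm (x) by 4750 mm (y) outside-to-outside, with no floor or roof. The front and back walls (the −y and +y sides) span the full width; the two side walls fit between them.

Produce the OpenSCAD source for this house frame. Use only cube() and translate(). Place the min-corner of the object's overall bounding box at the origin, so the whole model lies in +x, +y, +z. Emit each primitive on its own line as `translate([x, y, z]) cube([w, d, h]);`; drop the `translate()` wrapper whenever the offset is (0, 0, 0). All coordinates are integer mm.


cube([3050, 140, 2670]);
translate([0, 4610, 0]) cube([3050, 140, 2670]);
translate([0, 140, 0]) cube([140, 4470, 2670]);
translate([2910, 140, 0]) cube([140, 4470, 2670]);


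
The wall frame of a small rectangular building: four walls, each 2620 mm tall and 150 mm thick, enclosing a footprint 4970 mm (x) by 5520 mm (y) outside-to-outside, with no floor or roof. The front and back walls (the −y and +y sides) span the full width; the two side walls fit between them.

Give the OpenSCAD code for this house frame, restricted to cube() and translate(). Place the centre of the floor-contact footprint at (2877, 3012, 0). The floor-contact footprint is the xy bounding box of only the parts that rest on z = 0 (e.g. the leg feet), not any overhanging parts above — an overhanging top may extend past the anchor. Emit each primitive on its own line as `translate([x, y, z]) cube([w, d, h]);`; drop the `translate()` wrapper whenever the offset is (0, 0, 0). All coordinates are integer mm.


translate([392, 252, 0]) cube([4970, 150, 2620]);
translate([392, 5622, 0]) cube([4970, 150, 2620]);
translate([392, 402, 0]) cube([150, 5220, 2620]);
translate([5212, 402, 0]) cube([150, 5220, 2620]);


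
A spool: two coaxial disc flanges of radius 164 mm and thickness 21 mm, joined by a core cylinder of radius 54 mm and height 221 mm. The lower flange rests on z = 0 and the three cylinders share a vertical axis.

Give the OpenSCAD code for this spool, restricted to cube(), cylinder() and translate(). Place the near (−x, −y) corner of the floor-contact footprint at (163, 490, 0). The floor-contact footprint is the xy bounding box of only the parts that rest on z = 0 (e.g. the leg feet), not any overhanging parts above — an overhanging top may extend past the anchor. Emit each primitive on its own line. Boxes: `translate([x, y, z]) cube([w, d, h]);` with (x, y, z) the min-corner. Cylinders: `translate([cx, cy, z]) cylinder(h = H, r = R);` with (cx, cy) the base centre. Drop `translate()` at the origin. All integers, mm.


translate([327, 654, 0]) cylinder(h = 21, r = 164);
translate([327, 654, 21]) cylinder(h = 221, r = 54);
translate([327, 654, 242]) cylinder(h = 21, r = 164);


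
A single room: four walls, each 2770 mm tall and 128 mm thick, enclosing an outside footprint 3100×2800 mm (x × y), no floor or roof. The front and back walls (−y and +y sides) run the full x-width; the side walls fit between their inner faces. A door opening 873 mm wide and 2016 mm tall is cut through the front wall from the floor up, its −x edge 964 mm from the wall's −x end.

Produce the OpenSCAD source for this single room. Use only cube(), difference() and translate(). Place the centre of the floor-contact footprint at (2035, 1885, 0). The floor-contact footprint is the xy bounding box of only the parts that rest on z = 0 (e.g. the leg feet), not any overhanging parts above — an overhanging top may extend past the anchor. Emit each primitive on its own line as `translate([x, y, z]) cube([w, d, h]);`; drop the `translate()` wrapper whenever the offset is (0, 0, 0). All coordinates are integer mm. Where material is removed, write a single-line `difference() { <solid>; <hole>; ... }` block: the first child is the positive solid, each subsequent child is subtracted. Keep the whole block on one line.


difference() { translate([485, 485, 0]) cube([3100, 128, 2770]); translate([1449, 485, 0]) cube([873, 128, 2016]); }
translate([485, 3157, 0]) cube([3100, 128, 2770]);
translate([485, 613, 0]) cube([128, 2544, 2770]);
translate([3457, 613, 0]) cube([128, 2544, 2770]);


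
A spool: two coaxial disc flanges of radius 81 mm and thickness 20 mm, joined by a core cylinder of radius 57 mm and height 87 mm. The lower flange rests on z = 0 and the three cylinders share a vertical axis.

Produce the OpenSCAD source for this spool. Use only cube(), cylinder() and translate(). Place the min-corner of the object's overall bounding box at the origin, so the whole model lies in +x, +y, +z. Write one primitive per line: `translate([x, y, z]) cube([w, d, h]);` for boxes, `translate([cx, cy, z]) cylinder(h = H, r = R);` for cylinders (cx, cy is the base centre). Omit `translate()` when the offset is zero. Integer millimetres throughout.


translate([81, 81, 0]) cylinder(h = 20, r = 81);
translate([81, 81, 20]) cylinder(h = 87, r = 57);
translate([81, 81, 107]) cylinder(h = 20, r = 81);


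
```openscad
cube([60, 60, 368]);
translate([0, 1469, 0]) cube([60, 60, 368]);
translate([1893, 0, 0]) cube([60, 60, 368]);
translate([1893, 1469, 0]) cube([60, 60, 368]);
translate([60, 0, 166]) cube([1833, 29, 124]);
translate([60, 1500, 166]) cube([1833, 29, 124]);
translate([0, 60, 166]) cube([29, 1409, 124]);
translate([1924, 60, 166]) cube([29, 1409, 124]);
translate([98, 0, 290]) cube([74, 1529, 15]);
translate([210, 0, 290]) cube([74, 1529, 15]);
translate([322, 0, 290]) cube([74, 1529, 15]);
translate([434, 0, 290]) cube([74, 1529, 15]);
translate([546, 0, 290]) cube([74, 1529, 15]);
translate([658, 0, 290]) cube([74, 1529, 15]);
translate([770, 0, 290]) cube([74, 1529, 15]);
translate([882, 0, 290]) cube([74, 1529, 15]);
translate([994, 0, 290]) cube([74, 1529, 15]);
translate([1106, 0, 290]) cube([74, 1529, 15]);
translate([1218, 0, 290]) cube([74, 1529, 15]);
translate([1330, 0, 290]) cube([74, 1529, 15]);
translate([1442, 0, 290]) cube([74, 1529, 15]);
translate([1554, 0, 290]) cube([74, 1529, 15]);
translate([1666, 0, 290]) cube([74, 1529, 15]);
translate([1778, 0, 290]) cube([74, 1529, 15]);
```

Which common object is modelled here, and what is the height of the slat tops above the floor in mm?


A bed frame. The slat-top height is 305 mm.

Four posts, four rails, and a row of slats — a bed frame. Slats sit on the rails at z = 166 + 124 = 290; with slat thickness 15, the top is 305 mm.


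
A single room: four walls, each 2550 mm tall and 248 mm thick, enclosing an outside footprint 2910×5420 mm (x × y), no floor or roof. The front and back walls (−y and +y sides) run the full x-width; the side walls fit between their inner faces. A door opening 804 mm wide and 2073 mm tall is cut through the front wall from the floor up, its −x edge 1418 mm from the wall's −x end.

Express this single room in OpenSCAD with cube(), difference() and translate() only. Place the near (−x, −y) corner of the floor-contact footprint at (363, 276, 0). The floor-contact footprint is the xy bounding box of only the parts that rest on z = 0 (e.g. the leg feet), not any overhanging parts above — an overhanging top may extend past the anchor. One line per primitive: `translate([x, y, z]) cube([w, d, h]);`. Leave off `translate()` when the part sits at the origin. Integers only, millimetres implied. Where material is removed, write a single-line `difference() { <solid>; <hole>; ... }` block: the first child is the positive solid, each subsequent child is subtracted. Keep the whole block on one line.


difference() { translate([363, 276, 0]) cube([2910, 248, 2550]); translate([1781, 276, 0]) cube([804, 248, 2073]); }
translate([363, 5448, 0]) cube([2910, 248, 2550]);
translate([363, 524, 0]) cube([248, 4924, 2550]);
translate([3025, 524, 0]) cube([248, 4924, 2550]);


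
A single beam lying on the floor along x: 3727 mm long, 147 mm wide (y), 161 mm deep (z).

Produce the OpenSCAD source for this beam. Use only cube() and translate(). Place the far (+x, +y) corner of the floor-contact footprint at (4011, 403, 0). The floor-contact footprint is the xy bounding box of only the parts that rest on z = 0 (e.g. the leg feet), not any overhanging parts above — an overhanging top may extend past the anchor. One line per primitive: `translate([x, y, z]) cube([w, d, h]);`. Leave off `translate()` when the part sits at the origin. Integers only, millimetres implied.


translate([284, 256, 0]) cube([3727, 147, 161]);


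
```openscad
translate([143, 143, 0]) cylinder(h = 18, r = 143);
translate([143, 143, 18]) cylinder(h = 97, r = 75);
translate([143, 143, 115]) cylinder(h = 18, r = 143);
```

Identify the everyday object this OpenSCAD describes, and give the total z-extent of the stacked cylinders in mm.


A spool. The overall height is 133 mm.

Three coaxial cylinders, large–small–large — a spool. Two 18 mm flanges and a 97 mm core give 18 + 97 + 18 = 133 mm.


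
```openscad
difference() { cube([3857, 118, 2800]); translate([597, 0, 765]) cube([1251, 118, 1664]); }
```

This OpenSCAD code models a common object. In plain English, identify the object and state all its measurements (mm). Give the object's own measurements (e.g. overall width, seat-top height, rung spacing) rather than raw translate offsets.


A wall 3857 mm long (x), 118 mm thick (y), 2800 mm tall, with a rectangular window opening cut through it. The opening is 1251 mm wide and 1664 mm tall; its sill is at z = 765 mm and its near (−x) edge is 597 mm from the wall's −x end. The opening passes through the full wall thickness.


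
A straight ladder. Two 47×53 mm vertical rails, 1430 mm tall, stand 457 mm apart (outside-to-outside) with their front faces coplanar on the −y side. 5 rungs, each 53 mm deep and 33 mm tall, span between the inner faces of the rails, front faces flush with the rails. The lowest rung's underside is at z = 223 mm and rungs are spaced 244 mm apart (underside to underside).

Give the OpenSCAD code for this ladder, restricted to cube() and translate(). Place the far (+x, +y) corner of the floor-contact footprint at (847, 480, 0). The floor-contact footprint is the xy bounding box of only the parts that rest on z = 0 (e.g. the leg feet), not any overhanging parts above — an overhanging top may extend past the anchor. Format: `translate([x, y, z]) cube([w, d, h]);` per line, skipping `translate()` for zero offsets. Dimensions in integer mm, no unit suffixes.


// rung span = 457 - 2*47 = 363
// rung[k] z = 223 + k*244
translate([390, 427, 0]) cube([47, 53, 1430]);
translate([800, 427, 0]) cube([47, 53, 1430]);
translate([437, 427, 223]) cube([363, 53, 33]);
translate([437, 427, 467]) cube([363, 53, 33]);
translate([437, 427, 711]) cube([363, 53, 33]);
translate([437, 427, 955]) cube([363, 53, 33]);
translate([437, 427, 1199]) cube([363, 53, 33]);


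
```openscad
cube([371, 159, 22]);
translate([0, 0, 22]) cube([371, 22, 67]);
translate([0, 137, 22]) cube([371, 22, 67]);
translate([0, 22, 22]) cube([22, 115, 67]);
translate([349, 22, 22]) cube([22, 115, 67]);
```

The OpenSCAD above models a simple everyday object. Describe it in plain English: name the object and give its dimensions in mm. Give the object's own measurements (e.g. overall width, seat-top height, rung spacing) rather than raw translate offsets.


An open-topped rectangular box: outside dimensions 371×159×89 mm, with a uniform wall and base thickness of 22 mm. The base is a full 371×159 slab on the floor; four walls sit on top of the base. The front and back walls (the −y and +y sides) span the full width; the two side walls fit between them.


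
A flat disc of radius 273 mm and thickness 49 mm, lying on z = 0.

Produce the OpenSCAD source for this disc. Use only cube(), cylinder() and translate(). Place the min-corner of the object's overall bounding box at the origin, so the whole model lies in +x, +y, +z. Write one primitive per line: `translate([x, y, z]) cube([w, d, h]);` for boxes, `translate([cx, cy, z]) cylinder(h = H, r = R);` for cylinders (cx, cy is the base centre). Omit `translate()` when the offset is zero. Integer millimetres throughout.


translate([273, 273, 0]) cylinder(h = 49, r = 273);


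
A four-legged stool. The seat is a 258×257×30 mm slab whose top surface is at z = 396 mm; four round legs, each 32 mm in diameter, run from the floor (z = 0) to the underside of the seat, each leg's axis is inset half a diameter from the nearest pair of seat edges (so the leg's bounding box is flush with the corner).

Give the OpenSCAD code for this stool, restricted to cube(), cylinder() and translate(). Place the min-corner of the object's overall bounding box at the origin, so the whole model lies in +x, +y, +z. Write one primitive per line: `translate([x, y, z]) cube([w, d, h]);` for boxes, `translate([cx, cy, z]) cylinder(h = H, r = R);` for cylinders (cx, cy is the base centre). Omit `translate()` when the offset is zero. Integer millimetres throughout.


translate([0, 0, 366]) cube([258, 257, 30]);
translate([16, 16, 0]) cylinder(h = 366, r = 16);
translate([242, 16, 0]) cylinder(h = 366, r = 16);
translate([16, 241, 0]) cylinder(h = 366, r = 16);
translate([242, 241, 0]) cylinder(h = 366, r = 16);


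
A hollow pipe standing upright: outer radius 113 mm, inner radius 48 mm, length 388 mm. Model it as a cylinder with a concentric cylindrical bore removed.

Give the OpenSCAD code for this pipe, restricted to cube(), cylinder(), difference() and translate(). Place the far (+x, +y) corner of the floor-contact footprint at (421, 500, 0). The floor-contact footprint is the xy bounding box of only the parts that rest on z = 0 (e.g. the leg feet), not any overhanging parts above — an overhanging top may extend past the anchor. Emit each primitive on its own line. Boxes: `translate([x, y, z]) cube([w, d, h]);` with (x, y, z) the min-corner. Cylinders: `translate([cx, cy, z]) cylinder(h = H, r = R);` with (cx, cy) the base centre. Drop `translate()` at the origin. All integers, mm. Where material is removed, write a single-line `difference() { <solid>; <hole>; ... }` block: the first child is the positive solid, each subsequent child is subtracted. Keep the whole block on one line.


difference() { translate([308, 387, 0]) cylinder(h = 388, r = 113); translate([308, 387, 0]) cylinder(h = 388, r = 48); }


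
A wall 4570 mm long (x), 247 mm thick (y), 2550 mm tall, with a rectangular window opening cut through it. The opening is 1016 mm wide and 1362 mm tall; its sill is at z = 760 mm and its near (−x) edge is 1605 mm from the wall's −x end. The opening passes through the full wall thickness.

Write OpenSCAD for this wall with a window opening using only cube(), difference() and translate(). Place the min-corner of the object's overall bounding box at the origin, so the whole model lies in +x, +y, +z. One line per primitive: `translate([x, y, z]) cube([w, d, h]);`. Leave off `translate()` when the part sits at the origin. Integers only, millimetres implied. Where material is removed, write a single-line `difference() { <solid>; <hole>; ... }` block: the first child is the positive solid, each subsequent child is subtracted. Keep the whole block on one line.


difference() { cube([4570, 247, 2550]); translate([1605, 0, 760]) cube([1016, 247, 1362]); }


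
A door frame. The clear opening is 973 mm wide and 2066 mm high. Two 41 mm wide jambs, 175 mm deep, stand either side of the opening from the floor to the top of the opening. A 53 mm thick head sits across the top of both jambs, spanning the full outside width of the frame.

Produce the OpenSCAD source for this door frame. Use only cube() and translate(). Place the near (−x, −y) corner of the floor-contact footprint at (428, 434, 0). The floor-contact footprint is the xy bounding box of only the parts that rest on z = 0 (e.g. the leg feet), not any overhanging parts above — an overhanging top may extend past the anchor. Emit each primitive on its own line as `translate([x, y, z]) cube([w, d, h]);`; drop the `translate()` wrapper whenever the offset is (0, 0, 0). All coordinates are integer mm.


translate([428, 434, 0]) cube([41, 175, 2066]);
translate([1442, 434, 0]) cube([41, 175, 2066]);
translate([428, 434, 2066]) cube([1055, 175, 53]);


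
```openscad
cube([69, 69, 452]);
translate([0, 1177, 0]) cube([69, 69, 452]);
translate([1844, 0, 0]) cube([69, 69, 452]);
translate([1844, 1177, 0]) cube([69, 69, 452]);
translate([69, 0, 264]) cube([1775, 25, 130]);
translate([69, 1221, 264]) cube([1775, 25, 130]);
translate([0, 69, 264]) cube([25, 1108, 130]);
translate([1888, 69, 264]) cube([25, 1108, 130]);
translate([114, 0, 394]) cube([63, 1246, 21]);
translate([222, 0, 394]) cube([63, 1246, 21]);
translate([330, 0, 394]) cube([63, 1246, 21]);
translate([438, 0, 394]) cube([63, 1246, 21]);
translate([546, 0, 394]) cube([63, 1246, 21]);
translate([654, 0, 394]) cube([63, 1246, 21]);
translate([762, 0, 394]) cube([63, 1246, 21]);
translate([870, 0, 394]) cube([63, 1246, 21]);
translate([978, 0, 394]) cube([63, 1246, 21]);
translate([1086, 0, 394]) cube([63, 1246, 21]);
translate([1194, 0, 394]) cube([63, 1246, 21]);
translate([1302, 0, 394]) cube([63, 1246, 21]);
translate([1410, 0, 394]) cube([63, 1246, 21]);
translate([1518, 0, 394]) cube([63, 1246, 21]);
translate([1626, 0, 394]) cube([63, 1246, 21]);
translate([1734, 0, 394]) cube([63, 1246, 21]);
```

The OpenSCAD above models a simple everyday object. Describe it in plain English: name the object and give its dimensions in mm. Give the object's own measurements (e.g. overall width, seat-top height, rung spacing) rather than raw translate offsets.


A bed frame 1913 mm long (x) by 1246 mm wide (y). Four 69×69 mm corner posts, 452 mm tall, at the corners of the footprint. Four rails of 25 mm thickness and 130 mm height run between adjacent posts with their undersides at z = 264 mm, their outer faces flush with the outside of the frame (the two x-running rails run between the posts' inner faces; the two y-running rails run between the posts' inner faces). 16 slats, each 63 mm wide (x) and 21 mm thick, lie across the top of the two x-running rails, running the full 1246 mm width of the frame in y; along x they sit between the end posts with a 45 mm gap after the −x posts and between neighbouring slats, leaving 47 mm before the +x posts.


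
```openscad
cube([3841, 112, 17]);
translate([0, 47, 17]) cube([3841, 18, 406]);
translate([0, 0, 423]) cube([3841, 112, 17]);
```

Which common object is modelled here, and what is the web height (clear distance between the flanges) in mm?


An I-beam. The web height is 406 mm.

Two wide flanges with a thin centred web — an I-beam. Overall 440 mm minus two 17 mm flanges gives a web of 440 − 2·17 = 406 mm.


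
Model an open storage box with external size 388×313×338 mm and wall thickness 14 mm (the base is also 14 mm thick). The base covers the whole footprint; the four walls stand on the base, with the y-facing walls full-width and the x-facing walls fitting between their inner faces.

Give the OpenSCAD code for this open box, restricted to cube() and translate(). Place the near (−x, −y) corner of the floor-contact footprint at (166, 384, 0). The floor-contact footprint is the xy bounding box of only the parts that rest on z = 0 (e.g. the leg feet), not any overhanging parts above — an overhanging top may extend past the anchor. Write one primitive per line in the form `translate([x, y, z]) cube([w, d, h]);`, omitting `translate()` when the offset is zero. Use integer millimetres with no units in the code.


translate([166, 384, 0]) cube([388, 313, 14]);
translate([166, 384, 14]) cube([388, 14, 324]);
translate([166, 683, 14]) cube([388, 14, 324]);
translate([166, 398, 14]) cube([14, 285, 324]);
translate([540, 398, 14]) cube([14, 285, 324]);
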